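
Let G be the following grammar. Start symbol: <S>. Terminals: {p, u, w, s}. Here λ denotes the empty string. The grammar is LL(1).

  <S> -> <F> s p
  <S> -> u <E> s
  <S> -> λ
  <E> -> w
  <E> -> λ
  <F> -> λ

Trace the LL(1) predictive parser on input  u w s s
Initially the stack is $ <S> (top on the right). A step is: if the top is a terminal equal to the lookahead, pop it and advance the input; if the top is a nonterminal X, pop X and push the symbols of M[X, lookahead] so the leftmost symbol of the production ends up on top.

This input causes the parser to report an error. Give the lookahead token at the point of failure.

step 1: stack=$ <S>  input=u w s s $  — expand <S> -> u <E> s
step 2: stack=$ s <E> u  input=u w s s $  — match u
step 3: stack=$ s <E>  input=w s s $  — expand <E> -> w
step 4: stack=$ s w  input=w s s $  — match w
step 5: stack=$ s  input=s s $  — match s
step 6: stack=$  input=s $  — error: stack empty but input remains

s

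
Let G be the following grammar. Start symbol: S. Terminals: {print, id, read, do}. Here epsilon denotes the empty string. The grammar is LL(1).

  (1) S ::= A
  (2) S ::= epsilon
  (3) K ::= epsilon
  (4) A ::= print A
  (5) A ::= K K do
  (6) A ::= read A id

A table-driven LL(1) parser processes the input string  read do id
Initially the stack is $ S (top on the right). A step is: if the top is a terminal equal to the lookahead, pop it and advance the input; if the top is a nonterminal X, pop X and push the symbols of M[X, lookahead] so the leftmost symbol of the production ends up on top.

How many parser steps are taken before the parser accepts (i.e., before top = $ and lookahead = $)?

step 1: stack=$ S  input=read do id $  — expand S ::= A
step 2: stack=$ A  input=read do id $  — expand A ::= read A id
step 3: stack=$ id A read  input=read do id $  — match read
step 4: stack=$ id A  input=do id $  — expand A ::= K K do
step 5: stack=$ id do K K  input=do id $  — expand K ::= epsilon
step 6: stack=$ id do K  input=do id $  — expand K ::= epsilon
step 7: stack=$ id do  input=do id $  — match do
step 8: stack=$ id  input=id $  — match id
Accept reached after 8 steps.

8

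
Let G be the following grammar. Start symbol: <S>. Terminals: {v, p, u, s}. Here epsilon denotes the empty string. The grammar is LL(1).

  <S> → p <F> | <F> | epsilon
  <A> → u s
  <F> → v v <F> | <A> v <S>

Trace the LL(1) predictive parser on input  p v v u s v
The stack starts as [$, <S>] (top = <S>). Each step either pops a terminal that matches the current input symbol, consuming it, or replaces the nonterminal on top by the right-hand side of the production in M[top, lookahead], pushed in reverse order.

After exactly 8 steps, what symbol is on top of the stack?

step 1: stack=$ <S>  input=p v v u s v $  — expand <S> → p <F>
step 2: stack=$ <F> p  input=p v v u s v $  — match p
step 3: stack=$ <F>  input=v v u s v $  — expand <F> → v v <F>
step 4: stack=$ <F> v v  input=v v u s v $  — match v
step 5: stack=$ <F> v  input=v u s v $  — match v
step 6: stack=$ <F>  input=u s v $  — expand <F> → <A> v <S>
step 7: stack=$ <S> v <A>  input=u s v $  — expand <A> → u s
step 8: stack=$ <S> v s u  input=u s v $  — match u
Stack after step 8: $ <S> v s (top = s).

s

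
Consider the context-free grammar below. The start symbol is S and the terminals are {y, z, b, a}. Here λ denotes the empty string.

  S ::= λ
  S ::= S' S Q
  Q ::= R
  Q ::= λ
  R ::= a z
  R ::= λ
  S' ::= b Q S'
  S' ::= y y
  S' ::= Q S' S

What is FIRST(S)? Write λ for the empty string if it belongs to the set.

FIRST(R) = {λ, a}
FIRST(Q) = {λ, a}  (via R)
FIRST(S') = {a, b, y}  (via Q S' S)
FIRST(S) = {λ, a, b, y}  (via S' S Q)

{λ, a, b, y}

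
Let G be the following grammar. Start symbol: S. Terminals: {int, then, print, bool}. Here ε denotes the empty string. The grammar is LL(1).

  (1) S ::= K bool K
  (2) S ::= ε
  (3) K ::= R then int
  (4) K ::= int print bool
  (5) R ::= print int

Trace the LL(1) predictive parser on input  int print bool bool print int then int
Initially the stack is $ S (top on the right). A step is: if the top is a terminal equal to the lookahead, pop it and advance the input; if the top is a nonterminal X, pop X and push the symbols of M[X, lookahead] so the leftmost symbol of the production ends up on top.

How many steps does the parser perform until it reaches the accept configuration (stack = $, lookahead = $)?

step 1: stack=$ S  input=int print bool bool print int then int $  — expand S ::= K bool K
step 2: stack=$ K bool K  input=int print bool bool print int then int $  — expand K ::= int print bool
step 3: stack=$ K bool bool print int  input=int print bool bool print int then int $  — match int
step 4: stack=$ K bool bool print  input=print bool bool print int then int $  — match print
step 5: stack=$ K bool bool  input=bool bool print int then int $  — match bool
step 6: stack=$ K bool  input=bool print int then int $  — match bool
step 7: stack=$ K  input=print int then int $  — expand K ::= R then int
step 8: stack=$ int then R  input=print int then int $  — expand R ::= print int
step 9: stack=$ int then int print  input=print int then int $  — match print
step 10: stack=$ int then int  input=int then int $  — match int
step 11: stack=$ int then  input=then int $  — match then
step 12: stack=$ int  input=int $  — match int
Accept reached after 12 steps.

12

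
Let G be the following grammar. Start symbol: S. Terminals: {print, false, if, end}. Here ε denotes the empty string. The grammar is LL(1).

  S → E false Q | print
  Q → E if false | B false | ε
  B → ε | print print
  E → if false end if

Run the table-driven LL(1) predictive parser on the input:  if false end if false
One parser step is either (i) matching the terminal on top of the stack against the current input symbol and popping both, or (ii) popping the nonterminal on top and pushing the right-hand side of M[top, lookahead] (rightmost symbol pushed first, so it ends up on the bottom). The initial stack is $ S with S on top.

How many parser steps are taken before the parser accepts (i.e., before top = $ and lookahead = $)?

     Stack                      Input                    Action
  1  $ S                        if false end if false $  expand S → E false Q
  2  $ Q false E                if false end if false $  expand E → if false end if
  3  $ Q false if end false if  if false end if false $  match if
  4  $ Q false if end false     false end if false $     match false
  5  $ Q false if end           end if false $           match end
  6  $ Q false if               if false $               match if
  7  $ Q false                  false $                  match false
  8  $ Q                        $                        expand Q → ε
Accept reached after 8 steps.

8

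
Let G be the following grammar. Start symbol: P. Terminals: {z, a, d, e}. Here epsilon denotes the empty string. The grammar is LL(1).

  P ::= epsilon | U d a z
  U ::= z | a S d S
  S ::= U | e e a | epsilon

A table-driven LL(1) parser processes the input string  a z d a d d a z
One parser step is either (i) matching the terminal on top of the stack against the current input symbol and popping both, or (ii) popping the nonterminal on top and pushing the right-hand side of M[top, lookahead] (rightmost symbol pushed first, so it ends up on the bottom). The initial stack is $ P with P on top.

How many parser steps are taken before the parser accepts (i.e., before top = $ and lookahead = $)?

      Stack            Input              Action
   1  $ P              a z d a d d a z $  expand P ::= U d a z
   2  $ z a d U        a z d a d d a z $  expand U ::= a S d S
   3  $ z a d S d S a  a z d a d d a z $  match a
   4  $ z a d S d S    z d a d d a z $    expand S ::= U
   5  $ z a d S d U    z d a d d a z $    expand U ::= z
   6  $ z a d S d z    z d a d d a z $    match z
   7  $ z a d S d      d a d d a z $      match d
   8  $ z a d S        a d d a z $        expand S ::= U
   9  $ z a d U        a d d a z $        expand U ::= a S d S
  10  $ z a d S d S a  a d d a z $        match a
  11  $ z a d S d S    d d a z $          expand S ::= epsilon
  12  $ z a d S d      d d a z $          match d
  13  $ z a d S        d a z $            expand S ::= epsilon
  14  $ z a d          d a z $            match d
  15  $ z a            a z $              match a
  16  $ z              z $                match z
Accept reached after 16 steps.

16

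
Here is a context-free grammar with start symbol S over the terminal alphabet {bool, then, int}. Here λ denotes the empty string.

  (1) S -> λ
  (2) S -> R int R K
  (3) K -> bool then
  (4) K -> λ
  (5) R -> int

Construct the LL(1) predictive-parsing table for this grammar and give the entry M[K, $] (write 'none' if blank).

K -> λ

FIRST(K): from K->bool then we get {bool}; from K->λ we get {λ}. So FIRST(K) = {λ, bool}.
FIRST(R): from R->int we get {int}. So FIRST(R) = {int}.
FIRST(S): from S->λ we get {λ}; from S->R int R K we get {int}. So FIRST(S) = {λ, int}.
FOLLOW(S) includes $ since S is the start symbol.
FOLLOW(S): S appears on no right-hand side. Thus FOLLOW(S) = {$}.
FOLLOW(K): in S->R int R K, the suffix after K is empty, so FOLLOW(K) ⊇ FOLLOW(S) = {$}. Thus FOLLOW(K) = {$}.
For K -> bool then: FIRST(bool then) = {bool}, so it goes in M[K, t] for t ∈ {bool}.
For K -> λ: FIRST(λ) = {λ}, so it goes in M[K, t] for t ∈ {}; since λ ∈ FIRST, also for every t ∈ FOLLOW(K) = {$}.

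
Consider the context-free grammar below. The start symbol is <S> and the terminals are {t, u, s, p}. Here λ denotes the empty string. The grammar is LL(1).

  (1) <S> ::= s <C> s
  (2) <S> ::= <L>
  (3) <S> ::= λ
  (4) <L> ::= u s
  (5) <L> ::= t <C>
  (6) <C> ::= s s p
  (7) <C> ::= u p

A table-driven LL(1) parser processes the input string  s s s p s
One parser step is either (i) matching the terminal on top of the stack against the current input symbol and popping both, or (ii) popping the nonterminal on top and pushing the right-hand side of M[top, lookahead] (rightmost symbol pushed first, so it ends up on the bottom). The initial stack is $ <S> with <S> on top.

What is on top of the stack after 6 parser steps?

s

     Stack      Input        Action
  1  $ <S>      s s s p s $  expand <S> ::= s <C> s
  2  $ s <C> s  s s s p s $  match s
  3  $ s <C>    s s p s $    expand <C> ::= s s p
  4  $ s p s s  s s p s $    match s
  5  $ s p s    s p s $      match s
  6  $ s p      p s $        match p
Stack after step 6: $ s (top = s).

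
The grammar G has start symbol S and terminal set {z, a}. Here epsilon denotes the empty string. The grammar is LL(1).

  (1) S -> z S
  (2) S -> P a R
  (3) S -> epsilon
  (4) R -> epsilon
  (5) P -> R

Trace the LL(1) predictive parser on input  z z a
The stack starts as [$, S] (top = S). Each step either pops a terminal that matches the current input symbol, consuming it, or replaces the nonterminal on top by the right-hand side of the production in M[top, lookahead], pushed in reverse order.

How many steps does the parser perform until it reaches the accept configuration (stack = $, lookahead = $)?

step 1: stack=$ S  input=z z a $  — expand S -> z S
step 2: stack=$ S z  input=z z a $  — match z
step 3: stack=$ S  input=z a $  — expand S -> z S
step 4: stack=$ S z  input=z a $  — match z
step 5: stack=$ S  input=a $  — expand S -> P a R
step 6: stack=$ R a P  input=a $  — expand P -> R
step 7: stack=$ R a R  input=a $  — expand R -> epsilon
step 8: stack=$ R a  input=a $  — match a
step 9: stack=$ R  input=$  — expand R -> epsilon
Accept reached after 9 steps.

9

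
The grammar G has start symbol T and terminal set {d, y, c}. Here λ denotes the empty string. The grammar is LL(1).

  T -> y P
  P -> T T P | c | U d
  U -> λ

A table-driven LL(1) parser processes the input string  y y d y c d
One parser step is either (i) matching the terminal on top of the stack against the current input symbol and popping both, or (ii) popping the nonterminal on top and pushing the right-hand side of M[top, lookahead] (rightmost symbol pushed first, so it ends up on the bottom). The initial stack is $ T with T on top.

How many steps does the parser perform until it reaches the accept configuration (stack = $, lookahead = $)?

15

step 1: stack=$ T  input=y y d y c d $  — expand T -> y P
step 2: stack=$ P y  input=y y d y c d $  — match y
step 3: stack=$ P  input=y d y c d $  — expand P -> T T P
step 4: stack=$ P T T  input=y d y c d $  — expand T -> y P
step 5: stack=$ P T P y  input=y d y c d $  — match y
step 6: stack=$ P T P  input=d y c d $  — expand P -> U d
step 7: stack=$ P T d U  input=d y c d $  — expand U -> λ
step 8: stack=$ P T d  input=d y c d $  — match d
step 9: stack=$ P T  input=y c d $  — expand T -> y P
step 10: stack=$ P P y  input=y c d $  — match y
step 11: stack=$ P P  input=c d $  — expand P -> c
step 12: stack=$ P c  input=c d $  — match c
step 13: stack=$ P  input=d $  — expand P -> U d
step 14: stack=$ d U  input=d $  — expand U -> λ
step 15: stack=$ d  input=d $  — match d
Accept reached after 15 steps.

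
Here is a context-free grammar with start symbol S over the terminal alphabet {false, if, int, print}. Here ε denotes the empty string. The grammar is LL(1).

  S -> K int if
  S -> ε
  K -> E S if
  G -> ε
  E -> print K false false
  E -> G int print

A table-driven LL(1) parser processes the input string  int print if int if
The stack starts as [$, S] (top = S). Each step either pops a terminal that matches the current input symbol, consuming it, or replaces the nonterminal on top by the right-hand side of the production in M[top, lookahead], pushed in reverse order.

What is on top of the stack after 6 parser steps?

S

step 1: stack=$ S  input=int print if int if $  — expand S -> K int if
step 2: stack=$ if int K  input=int print if int if $  — expand K -> E S if
step 3: stack=$ if int if S E  input=int print if int if $  — expand E -> G int print
step 4: stack=$ if int if S print int G  input=int print if int if $  — expand G -> ε
step 5: stack=$ if int if S print int  input=int print if int if $  — match int
step 6: stack=$ if int if S print  input=print if int if $  — match print
Stack after step 6: $ if int if S (top = S).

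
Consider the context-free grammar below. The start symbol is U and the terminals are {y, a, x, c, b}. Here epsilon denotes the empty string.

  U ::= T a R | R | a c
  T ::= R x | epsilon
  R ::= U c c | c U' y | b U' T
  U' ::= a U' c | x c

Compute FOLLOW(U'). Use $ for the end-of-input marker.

FIRST(U') = {a, x}
FIRST(U) = {a, b, c}  (via T a R, R)
FIRST(R) = {a, b, c}  (via U c c)
FIRST(T) = {epsilon, a, b, c}  (via R x)
FOLLOW(U) includes $ since U is the start symbol.
FOLLOW(U): in R::=U c c, U is followed by c c with FIRST {c}. Thus FOLLOW(U) = {$, c}.
FOLLOW(R): in U::=T a R, the suffix after R is empty, so FOLLOW(R) ⊇ FOLLOW(U) = {$, c}; in U::=R, the suffix after R is empty, so FOLLOW(R) ⊇ FOLLOW(U) = {$, c}; in T::=R x, R is followed by x with FIRST {x}. Thus FOLLOW(R) = {$, c, x}.
FOLLOW(T): in U::=T a R, T is followed by a R with FIRST {a}; in R::=b U' T, the suffix after T is empty, so FOLLOW(T) ⊇ FOLLOW(R) = {$, c, x}. Thus FOLLOW(T) = {$, a, c, x}.
FOLLOW(U'): in R::=c U' y, U' is followed by y with FIRST {y}; in R::=b U' T, U' is followed by T with FIRST {epsilon, a, b, c}; in R::=b U' T, the suffix after U' is nullable, so FOLLOW(U') ⊇ FOLLOW(R) = {$, c, x}; in U'::=a U' c, U' is followed by c with FIRST {c}. Thus FOLLOW(U') = {$, a, b, c, x, y}.

{$, a, b, c, x, y}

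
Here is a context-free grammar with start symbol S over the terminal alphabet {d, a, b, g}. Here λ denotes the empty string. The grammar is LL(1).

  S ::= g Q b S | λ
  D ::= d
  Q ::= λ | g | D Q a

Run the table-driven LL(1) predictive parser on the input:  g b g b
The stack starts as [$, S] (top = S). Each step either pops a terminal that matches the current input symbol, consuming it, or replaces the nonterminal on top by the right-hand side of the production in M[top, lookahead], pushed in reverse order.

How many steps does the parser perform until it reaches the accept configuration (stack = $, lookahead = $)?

step 1: stack=$ S  input=g b g b $  — expand S ::= g Q b S
step 2: stack=$ S b Q g  input=g b g b $  — match g
step 3: stack=$ S b Q  input=b g b $  — expand Q ::= λ
step 4: stack=$ S b  input=b g b $  — match b
step 5: stack=$ S  input=g b $  — expand S ::= g Q b S
step 6: stack=$ S b Q g  input=g b $  — match g
step 7: stack=$ S b Q  input=b $  — expand Q ::= λ
step 8: stack=$ S b  input=b $  — match b
step 9: stack=$ S  input=$  — expand S ::= λ
Accept reached after 9 steps.

9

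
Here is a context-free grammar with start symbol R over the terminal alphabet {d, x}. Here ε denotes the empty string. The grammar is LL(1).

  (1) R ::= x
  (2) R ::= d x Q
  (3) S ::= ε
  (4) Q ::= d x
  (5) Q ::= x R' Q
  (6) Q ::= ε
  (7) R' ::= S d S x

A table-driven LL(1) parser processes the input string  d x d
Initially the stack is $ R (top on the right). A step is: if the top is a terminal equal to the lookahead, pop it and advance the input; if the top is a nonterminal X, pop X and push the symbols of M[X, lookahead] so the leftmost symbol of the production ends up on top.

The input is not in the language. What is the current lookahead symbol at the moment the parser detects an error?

$

     Stack    Input    Action
  1  $ R      d x d $  expand R ::= d x Q
  2  $ Q x d  d x d $  match d
  3  $ Q x    x d $    match x
  4  $ Q      d $      expand Q ::= d x
  5  $ x d    d $      match d
  6  $ x      $        error: top is terminal x but lookahead is $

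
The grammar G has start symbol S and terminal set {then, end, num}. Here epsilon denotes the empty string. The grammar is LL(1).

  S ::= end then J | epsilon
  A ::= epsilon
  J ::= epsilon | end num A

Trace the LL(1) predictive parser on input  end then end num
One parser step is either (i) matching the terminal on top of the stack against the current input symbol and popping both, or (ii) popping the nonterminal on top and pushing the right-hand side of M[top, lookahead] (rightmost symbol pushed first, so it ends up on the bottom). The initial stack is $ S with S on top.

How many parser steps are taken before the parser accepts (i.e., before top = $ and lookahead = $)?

7

     Stack         Input               Action
  1  $ S           end then end num $  expand S ::= end then J
  2  $ J then end  end then end num $  match end
  3  $ J then      then end num $      match then
  4  $ J           end num $           expand J ::= end num A
  5  $ A num end   end num $           match end
  6  $ A num       num $               match num
  7  $ A           $                   expand A ::= epsilon
Accept reached after 7 steps.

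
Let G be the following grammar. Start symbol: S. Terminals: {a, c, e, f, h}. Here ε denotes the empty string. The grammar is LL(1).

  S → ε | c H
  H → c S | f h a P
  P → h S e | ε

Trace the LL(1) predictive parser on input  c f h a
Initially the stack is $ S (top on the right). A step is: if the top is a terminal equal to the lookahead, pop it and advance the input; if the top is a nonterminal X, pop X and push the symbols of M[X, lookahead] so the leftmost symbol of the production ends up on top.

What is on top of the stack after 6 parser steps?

step 1: stack=$ S  input=c f h a $  — expand S → c H
step 2: stack=$ H c  input=c f h a $  — match c
step 3: stack=$ H  input=f h a $  — expand H → f h a P
step 4: stack=$ P a h f  input=f h a $  — match f
step 5: stack=$ P a h  input=h a $  — match h
step 6: stack=$ P a  input=a $  — match a
Stack after step 6: $ P (top = P).

P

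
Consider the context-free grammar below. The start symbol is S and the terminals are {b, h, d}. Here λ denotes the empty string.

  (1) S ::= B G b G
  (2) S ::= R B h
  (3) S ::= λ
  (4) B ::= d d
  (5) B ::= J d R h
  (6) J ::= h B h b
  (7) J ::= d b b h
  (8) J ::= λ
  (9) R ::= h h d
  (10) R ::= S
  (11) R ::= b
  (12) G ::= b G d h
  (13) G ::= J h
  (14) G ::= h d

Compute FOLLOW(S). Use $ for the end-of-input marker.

FIRST(J) = {λ, d, h}
FIRST(B) = {d, h}  (via J d R h)
FIRST(G) = {b, d, h}  (via J h)
FIRST(S) = {λ, b, d, h}  (via B G b G, R B h)
FIRST(R) = {λ, b, d, h}  (via S)
FOLLOW(S) includes $ since S is the start symbol.
FOLLOW(B): in S::=B G b G, B is followed by G b G with FIRST {b, d, h}; in S::=R B h, B is followed by h with FIRST {h}; in J::=h B h b, B is followed by h b with FIRST {h}. Thus FOLLOW(B) = {b, d, h}.
FOLLOW(J): in B::=J d R h, J is followed by d R h with FIRST {d}; in G::=J h, J is followed by h with FIRST {h}. Thus FOLLOW(J) = {d, h}.
FOLLOW(R): in S::=R B h, R is followed by B h with FIRST {d, h}; in B::=J d R h, R is followed by h with FIRST {h}. Thus FOLLOW(R) = {d, h}.
FOLLOW(S): in R::=S, the suffix after S is empty, so FOLLOW(S) ⊇ FOLLOW(R) = {d, h}. Thus FOLLOW(S) = {$, d, h}.
FOLLOW(G): in S::=B G b G (occurrence 1), G is followed by b G with FIRST {b}; in S::=B G b G (occurrence 2), the suffix after G is empty, so FOLLOW(G) ⊇ FOLLOW(S) = {$, d, h}; in G::=b G d h, G is followed by d h with FIRST {d}. Thus FOLLOW(G) = {$, b, d, h}.

{$, d, h}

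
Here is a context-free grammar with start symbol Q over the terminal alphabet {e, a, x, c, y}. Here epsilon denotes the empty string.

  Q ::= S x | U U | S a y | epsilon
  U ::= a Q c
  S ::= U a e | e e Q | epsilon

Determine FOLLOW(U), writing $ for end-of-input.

{$, a, c, x}

FIRST(U) = {a}
FIRST(S) = {epsilon, a, e}  (via U a e)
FIRST(Q) = {epsilon, a, e, x}  (via S x, U U, S a y)
FOLLOW(Q) includes $ since Q is the start symbol.
FOLLOW(S): in Q::=S x, S is followed by x with FIRST {x}; in Q::=S a y, S is followed by a y with FIRST {a}. Thus FOLLOW(S) = {a, x}.
FOLLOW(Q): in U::=a Q c, Q is followed by c with FIRST {c}; in S::=e e Q, the suffix after Q is empty, so FOLLOW(Q) ⊇ FOLLOW(S) = {a, x}. Thus FOLLOW(Q) = {$, a, c, x}.
FOLLOW(U): in Q::=U U (occurrence 1), U is followed by U with FIRST {a}; in Q::=U U (occurrence 2), the suffix after U is empty, so FOLLOW(U) ⊇ FOLLOW(Q) = {$, a, c, x}; in S::=U a e, U is followed by a e with FIRST {a}. Thus FOLLOW(U) = {$, a, c, x}.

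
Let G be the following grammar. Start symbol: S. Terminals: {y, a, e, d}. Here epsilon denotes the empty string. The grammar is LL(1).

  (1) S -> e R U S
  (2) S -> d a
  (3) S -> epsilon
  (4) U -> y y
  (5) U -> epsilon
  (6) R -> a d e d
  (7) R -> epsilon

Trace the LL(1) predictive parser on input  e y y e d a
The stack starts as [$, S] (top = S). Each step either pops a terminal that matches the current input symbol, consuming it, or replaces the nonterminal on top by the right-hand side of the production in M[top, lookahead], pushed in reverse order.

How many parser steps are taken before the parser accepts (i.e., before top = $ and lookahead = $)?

13

step 1: stack=$ S  input=e y y e d a $  — expand S -> e R U S
step 2: stack=$ S U R e  input=e y y e d a $  — match e
step 3: stack=$ S U R  input=y y e d a $  — expand R -> epsilon
step 4: stack=$ S U  input=y y e d a $  — expand U -> y y
step 5: stack=$ S y y  input=y y e d a $  — match y
step 6: stack=$ S y  input=y e d a $  — match y
step 7: stack=$ S  input=e d a $  — expand S -> e R U S
step 8: stack=$ S U R e  input=e d a $  — match e
step 9: stack=$ S U R  input=d a $  — expand R -> epsilon
step 10: stack=$ S U  input=d a $  — expand U -> epsilon
step 11: stack=$ S  input=d a $  — expand S -> d a
step 12: stack=$ a d  input=d a $  — match d
step 13: stack=$ a  input=a $  — match a
Accept reached after 13 steps.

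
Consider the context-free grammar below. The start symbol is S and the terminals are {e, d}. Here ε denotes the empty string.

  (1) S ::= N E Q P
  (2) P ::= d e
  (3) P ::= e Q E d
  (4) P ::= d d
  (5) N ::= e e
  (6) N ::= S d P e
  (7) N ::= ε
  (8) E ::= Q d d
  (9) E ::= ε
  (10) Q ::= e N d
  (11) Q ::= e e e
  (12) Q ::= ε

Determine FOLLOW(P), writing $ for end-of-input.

FIRST(P) = {d, e}
FIRST(Q) = {ε, e}
FIRST(E) = {ε, d, e}  (via Q d d)
FIRST(S) = {d, e}  (via N E Q P)
FIRST(N) = {ε, d, e}  (via S d P e)
FOLLOW(S) includes $ since S is the start symbol.
FOLLOW(S): in N::=S d P e, S is followed by d P e with FIRST {d}. Thus FOLLOW(S) = {$, d}.
FOLLOW(P): in S::=N E Q P, the suffix after P is empty, so FOLLOW(P) ⊇ FOLLOW(S) = {$, d}; in N::=S d P e, P is followed by e with FIRST {e}. Thus FOLLOW(P) = {$, d, e}.
FOLLOW(N): in S::=N E Q P, N is followed by E Q P with FIRST {d, e}; in Q::=e N d, N is followed by d with FIRST {d}. Thus FOLLOW(N) = {d, e}.
FOLLOW(E): in S::=N E Q P, E is followed by Q P with FIRST {d, e}; in P::=e Q E d, E is followed by d with FIRST {d}. Thus FOLLOW(E) = {d, e}.
FOLLOW(Q): in S::=N E Q P, Q is followed by P with FIRST {d, e}; in P::=e Q E d, Q is followed by E d with FIRST {d, e}; in E::=Q d d, Q is followed by d d with FIRST {d}. Thus FOLLOW(Q) = {d, e}.

{$, d, e}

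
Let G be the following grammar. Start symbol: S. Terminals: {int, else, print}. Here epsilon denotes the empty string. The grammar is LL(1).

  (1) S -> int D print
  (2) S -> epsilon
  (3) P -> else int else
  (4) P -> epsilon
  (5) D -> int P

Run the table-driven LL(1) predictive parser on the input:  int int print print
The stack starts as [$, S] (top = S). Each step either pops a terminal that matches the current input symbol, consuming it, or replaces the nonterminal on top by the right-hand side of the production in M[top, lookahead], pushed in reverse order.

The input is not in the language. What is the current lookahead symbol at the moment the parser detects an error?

print

     Stack          Input                  Action
  1  $ S            int int print print $  expand S -> int D print
  2  $ print D int  int int print print $  match int
  3  $ print D      int print print $      expand D -> int P
  4  $ print P int  int print print $      match int
  5  $ print P      print print $          expand P -> epsilon
  6  $ print        print print $          match print
  7  $              print $                error: stack empty but input remains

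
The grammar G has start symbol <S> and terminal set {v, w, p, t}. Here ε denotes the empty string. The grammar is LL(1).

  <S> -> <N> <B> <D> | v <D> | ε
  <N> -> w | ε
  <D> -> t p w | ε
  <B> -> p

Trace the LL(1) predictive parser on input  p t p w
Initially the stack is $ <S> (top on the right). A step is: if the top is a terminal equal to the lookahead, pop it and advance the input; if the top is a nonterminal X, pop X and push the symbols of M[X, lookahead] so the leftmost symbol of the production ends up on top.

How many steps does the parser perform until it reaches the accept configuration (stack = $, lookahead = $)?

8

step 1: stack=$ <S>  input=p t p w $  — expand <S> -> <N> <B> <D>
step 2: stack=$ <D> <B> <N>  input=p t p w $  — expand <N> -> ε
step 3: stack=$ <D> <B>  input=p t p w $  — expand <B> -> p
step 4: stack=$ <D> p  input=p t p w $  — match p
step 5: stack=$ <D>  input=t p w $  — expand <D> -> t p w
step 6: stack=$ w p t  input=t p w $  — match t
step 7: stack=$ w p  input=p w $  — match p
step 8: stack=$ w  input=w $  — match w
Accept reached after 8 steps.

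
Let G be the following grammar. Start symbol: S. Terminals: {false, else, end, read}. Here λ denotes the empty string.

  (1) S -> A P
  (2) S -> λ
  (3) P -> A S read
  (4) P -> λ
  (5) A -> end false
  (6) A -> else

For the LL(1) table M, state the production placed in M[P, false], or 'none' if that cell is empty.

FIRST(A) = {else, end}
FIRST(S) = {λ, else, end}  (via A P)
FIRST(P) = {λ, else, end}  (via A S read)
FOLLOW(S) includes $ since S is the start symbol.
FOLLOW(S): in P->A S read, S is followed by read with FIRST {read}. Thus FOLLOW(S) = {$, read}.
FOLLOW(P): in S->A P, the suffix after P is empty, so FOLLOW(P) ⊇ FOLLOW(S) = {$, read}. Thus FOLLOW(P) = {$, read}.
For P -> A S read: FIRST(A S read) = {else, end}, so it goes in M[P, t] for t ∈ {else, end}.
For P -> λ: FIRST(λ) = {λ}, so it goes in M[P, t] for t ∈ {}; since λ ∈ FIRST, also for every t ∈ FOLLOW(P) = {$, read}.
None of these place a production in M[P, false].

none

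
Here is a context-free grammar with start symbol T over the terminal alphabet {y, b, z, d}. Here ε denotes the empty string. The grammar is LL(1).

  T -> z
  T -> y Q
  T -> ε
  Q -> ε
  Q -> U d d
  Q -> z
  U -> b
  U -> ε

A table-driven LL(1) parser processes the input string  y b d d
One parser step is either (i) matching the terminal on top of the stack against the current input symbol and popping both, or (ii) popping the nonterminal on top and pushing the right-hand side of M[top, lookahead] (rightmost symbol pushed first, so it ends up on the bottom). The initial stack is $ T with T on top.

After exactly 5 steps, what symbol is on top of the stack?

d

step 1: stack=$ T  input=y b d d $  — expand T -> y Q
step 2: stack=$ Q y  input=y b d d $  — match y
step 3: stack=$ Q  input=b d d $  — expand Q -> U d d
step 4: stack=$ d d U  input=b d d $  — expand U -> b
step 5: stack=$ d d b  input=b d d $  — match b
Stack after step 5: $ d d (top = d).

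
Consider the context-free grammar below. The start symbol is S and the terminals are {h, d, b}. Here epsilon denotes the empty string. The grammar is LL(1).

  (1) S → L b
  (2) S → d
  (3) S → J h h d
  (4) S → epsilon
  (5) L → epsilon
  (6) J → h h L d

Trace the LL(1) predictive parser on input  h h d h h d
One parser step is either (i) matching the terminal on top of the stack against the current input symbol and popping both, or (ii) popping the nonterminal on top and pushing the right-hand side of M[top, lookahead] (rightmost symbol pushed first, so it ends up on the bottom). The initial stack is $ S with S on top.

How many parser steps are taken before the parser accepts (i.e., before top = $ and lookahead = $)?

9

step 1: stack=$ S  input=h h d h h d $  — expand S → J h h d
step 2: stack=$ d h h J  input=h h d h h d $  — expand J → h h L d
step 3: stack=$ d h h d L h h  input=h h d h h d $  — match h
step 4: stack=$ d h h d L h  input=h d h h d $  — match h
step 5: stack=$ d h h d L  input=d h h d $  — expand L → epsilon
step 6: stack=$ d h h d  input=d h h d $  — match d
step 7: stack=$ d h h  input=h h d $  — match h
step 8: stack=$ d h  input=h d $  — match h
step 9: stack=$ d  input=d $  — match d
Accept reached after 9 steps.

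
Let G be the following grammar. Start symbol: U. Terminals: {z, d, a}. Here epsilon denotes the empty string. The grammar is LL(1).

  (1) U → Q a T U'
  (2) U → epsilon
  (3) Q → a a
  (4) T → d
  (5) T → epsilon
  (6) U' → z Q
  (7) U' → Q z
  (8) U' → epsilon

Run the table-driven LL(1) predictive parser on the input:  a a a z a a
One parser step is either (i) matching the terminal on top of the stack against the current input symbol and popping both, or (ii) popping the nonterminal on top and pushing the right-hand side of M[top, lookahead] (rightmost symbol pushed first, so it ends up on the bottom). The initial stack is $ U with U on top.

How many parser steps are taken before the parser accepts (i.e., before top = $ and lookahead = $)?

step 1: stack=$ U  input=a a a z a a $  — expand U → Q a T U'
step 2: stack=$ U' T a Q  input=a a a z a a $  — expand Q → a a
step 3: stack=$ U' T a a a  input=a a a z a a $  — match a
step 4: stack=$ U' T a a  input=a a z a a $  — match a
step 5: stack=$ U' T a  input=a z a a $  — match a
step 6: stack=$ U' T  input=z a a $  — expand T → epsilon
step 7: stack=$ U'  input=z a a $  — expand U' → z Q
step 8: stack=$ Q z  input=z a a $  — match z
step 9: stack=$ Q  input=a a $  — expand Q → a a
step 10: stack=$ a a  input=a a $  — match a
step 11: stack=$ a  input=a $  — match a
Accept reached after 11 steps.

11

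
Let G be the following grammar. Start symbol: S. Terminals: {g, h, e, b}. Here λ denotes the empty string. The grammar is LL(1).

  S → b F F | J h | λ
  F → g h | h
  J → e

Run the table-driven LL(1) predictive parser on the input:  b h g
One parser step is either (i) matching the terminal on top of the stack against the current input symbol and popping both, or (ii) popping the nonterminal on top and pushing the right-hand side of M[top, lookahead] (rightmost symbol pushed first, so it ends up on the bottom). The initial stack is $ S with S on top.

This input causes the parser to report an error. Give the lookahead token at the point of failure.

step 1: stack=$ S  input=b h g $  — expand S → b F F
step 2: stack=$ F F b  input=b h g $  — match b
step 3: stack=$ F F  input=h g $  — expand F → h
step 4: stack=$ F h  input=h g $  — match h
step 5: stack=$ F  input=g $  — expand F → g h
step 6: stack=$ h g  input=g $  — match g
step 7: stack=$ h  input=$  — error: top is terminal h but lookahead is $

$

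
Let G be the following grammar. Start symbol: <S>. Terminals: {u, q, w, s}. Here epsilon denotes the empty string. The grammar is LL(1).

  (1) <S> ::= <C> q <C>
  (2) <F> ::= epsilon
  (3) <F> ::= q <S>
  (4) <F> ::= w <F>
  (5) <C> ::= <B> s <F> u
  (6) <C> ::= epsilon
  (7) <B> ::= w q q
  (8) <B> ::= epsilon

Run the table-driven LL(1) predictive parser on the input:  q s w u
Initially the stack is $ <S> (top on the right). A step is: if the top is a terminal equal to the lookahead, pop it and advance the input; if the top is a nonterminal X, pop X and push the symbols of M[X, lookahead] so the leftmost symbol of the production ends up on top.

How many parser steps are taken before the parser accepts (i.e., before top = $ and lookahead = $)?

10

      Stack          Input      Action
   1  $ <S>          q s w u $  expand <S> ::= <C> q <C>
   2  $ <C> q <C>    q s w u $  expand <C> ::= epsilon
   3  $ <C> q        q s w u $  match q
   4  $ <C>          s w u $    expand <C> ::= <B> s <F> u
   5  $ u <F> s <B>  s w u $    expand <B> ::= epsilon
   6  $ u <F> s      s w u $    match s
   7  $ u <F>        w u $      expand <F> ::= w <F>
   8  $ u <F> w      w u $      match w
   9  $ u <F>        u $        expand <F> ::= epsilon
  10  $ u            u $        match u
Accept reached after 10 steps.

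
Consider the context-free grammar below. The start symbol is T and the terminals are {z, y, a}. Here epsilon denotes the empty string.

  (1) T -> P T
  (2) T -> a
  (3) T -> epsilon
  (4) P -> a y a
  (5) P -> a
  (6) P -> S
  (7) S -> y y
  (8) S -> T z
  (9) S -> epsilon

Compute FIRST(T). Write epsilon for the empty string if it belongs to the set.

{epsilon, a, y, z}

FIRST(T): from T->P T we get {epsilon, a, y, z}; from T->a we get {a}; from T->epsilon we get {epsilon}. So FIRST(T) = {epsilon, a, y, z}.
FIRST(S): from S->y y we get {y}; from S->T z we get {a, y, z}; from S->epsilon we get {epsilon}. So FIRST(S) = {epsilon, a, y, z}.
FIRST(P): from P->a y a we get {a}; from P->a we get {a}; from P->S we get {epsilon, a, y, z}. So FIRST(P) = {epsilon, a, y, z}.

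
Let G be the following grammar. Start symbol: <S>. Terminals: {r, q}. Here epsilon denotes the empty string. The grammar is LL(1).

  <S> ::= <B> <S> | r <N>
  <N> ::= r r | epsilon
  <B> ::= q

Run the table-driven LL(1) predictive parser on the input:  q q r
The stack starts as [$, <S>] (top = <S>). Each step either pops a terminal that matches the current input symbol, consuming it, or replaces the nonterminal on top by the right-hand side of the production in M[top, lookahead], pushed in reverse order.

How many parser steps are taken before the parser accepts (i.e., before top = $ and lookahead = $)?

step 1: stack=$ <S>  input=q q r $  — expand <S> ::= <B> <S>
step 2: stack=$ <S> <B>  input=q q r $  — expand <B> ::= q
step 3: stack=$ <S> q  input=q q r $  — match q
step 4: stack=$ <S>  input=q r $  — expand <S> ::= <B> <S>
step 5: stack=$ <S> <B>  input=q r $  — expand <B> ::= q
step 6: stack=$ <S> q  input=q r $  — match q
step 7: stack=$ <S>  input=r $  — expand <S> ::= r <N>
step 8: stack=$ <N> r  input=r $  — match r
step 9: stack=$ <N>  input=$  — expand <N> ::= epsilon
Accept reached after 9 steps.

9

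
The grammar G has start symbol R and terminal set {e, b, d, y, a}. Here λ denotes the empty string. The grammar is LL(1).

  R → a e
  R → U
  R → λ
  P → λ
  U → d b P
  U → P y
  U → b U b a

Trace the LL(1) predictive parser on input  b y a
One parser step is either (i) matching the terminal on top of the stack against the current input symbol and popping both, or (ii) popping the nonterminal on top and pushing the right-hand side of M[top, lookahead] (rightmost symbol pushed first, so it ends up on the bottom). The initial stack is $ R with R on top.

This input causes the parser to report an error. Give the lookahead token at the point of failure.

step 1: stack=$ R  input=b y a $  — expand R → U
step 2: stack=$ U  input=b y a $  — expand U → b U b a
step 3: stack=$ a b U b  input=b y a $  — match b
step 4: stack=$ a b U  input=y a $  — expand U → P y
step 5: stack=$ a b y P  input=y a $  — expand P → λ
step 6: stack=$ a b y  input=y a $  — match y
step 7: stack=$ a b  input=a $  — error: top is terminal b but lookahead is a

a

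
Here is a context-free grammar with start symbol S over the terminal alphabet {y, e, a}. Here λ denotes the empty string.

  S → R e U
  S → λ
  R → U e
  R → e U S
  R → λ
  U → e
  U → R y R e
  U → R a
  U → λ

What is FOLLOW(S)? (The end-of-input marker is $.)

FIRST(S): from S→R e U we get {a, e, y}; from S→λ we get {λ}. So FIRST(S) = {λ, a, e, y}.
FIRST(R): from R→U e we get {a, e, y}; from R→e U S we get {e}; from R→λ we get {λ}. So FIRST(R) = {λ, a, e, y}.
FIRST(U): from U→e we get {e}; from U→R y R e we get {a, e, y}; from U→R a we get {a, e, y}; from U→λ we get {λ}. So FIRST(U) = {λ, a, e, y}.
FOLLOW(S) includes $ since S is the start symbol.
FOLLOW(R): in S→R e U, R is followed by e U with FIRST {e}; in U→R y R e (occurrence 1), R is followed by y R e with FIRST {y}; in U→R y R e (occurrence 2), R is followed by e with FIRST {e}; in U→R a, R is followed by a with FIRST {a}. Thus FOLLOW(R) = {a, e, y}.
FOLLOW(S): in R→e U S, the suffix after S is empty, so FOLLOW(S) ⊇ FOLLOW(R) = {a, e, y}. Thus FOLLOW(S) = {$, a, e, y}.
FOLLOW(U): in S→R e U, the suffix after U is empty, so FOLLOW(U) ⊇ FOLLOW(S) = {$, a, e, y}; in R→U e, U is followed by e with FIRST {e}; in R→e U S, U is followed by S with FIRST {λ, a, e, y}; in R→e U S, the suffix after U is nullable, so FOLLOW(U) ⊇ FOLLOW(R) = {a, e, y}. Thus FOLLOW(U) = {$, a, e, y}.

{$, a, e, y}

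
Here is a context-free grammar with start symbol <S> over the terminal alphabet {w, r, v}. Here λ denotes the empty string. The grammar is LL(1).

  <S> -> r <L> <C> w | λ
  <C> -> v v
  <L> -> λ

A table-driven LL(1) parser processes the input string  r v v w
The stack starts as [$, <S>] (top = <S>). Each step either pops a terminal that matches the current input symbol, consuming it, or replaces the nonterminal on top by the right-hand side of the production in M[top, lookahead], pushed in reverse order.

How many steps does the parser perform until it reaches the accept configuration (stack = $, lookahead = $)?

step 1: stack=$ <S>  input=r v v w $  — expand <S> -> r <L> <C> w
step 2: stack=$ w <C> <L> r  input=r v v w $  — match r
step 3: stack=$ w <C> <L>  input=v v w $  — expand <L> -> λ
step 4: stack=$ w <C>  input=v v w $  — expand <C> -> v v
step 5: stack=$ w v v  input=v v w $  — match v
step 6: stack=$ w v  input=v w $  — match v
step 7: stack=$ w  input=w $  — match w
Accept reached after 7 steps.

7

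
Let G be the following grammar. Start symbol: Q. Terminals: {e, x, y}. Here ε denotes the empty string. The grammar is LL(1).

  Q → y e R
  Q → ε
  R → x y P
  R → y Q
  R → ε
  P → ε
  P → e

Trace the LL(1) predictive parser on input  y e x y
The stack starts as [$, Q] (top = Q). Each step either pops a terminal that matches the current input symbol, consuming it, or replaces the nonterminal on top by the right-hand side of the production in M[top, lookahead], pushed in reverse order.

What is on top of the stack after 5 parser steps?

y

     Stack    Input      Action
  1  $ Q      y e x y $  expand Q → y e R
  2  $ R e y  y e x y $  match y
  3  $ R e    e x y $    match e
  4  $ R      x y $      expand R → x y P
  5  $ P y x  x y $      match x
Stack after step 5: $ P y (top = y).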